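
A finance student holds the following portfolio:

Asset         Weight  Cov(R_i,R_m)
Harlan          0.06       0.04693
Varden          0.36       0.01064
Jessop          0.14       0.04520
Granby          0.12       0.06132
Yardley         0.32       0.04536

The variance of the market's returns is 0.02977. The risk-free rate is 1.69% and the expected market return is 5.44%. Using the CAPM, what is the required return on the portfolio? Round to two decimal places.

6.08%

β_Harlan = 0.04693 / 0.02977 = 1.5764
β_Varden = 0.01064 / 0.02977 = 0.3574
β_Jessop = 0.04520 / 0.02977 = 1.5183
β_Granby = 0.06132 / 0.02977 = 2.0598
β_Yardley = 0.04536 / 0.02977 = 1.5237
β_P = Σ w_i β_i = 0.06×1.5764 + 0.36×0.3574 + 0.14×1.5183 + 0.12×2.0598 + 0.32×1.5237 = 1.1706
MRP = 5.44% − 1.69% = 3.75%
E(R_P) = R_f + β_P × MRP = 1.69% + 1.1706 × 3.75% = 6.08%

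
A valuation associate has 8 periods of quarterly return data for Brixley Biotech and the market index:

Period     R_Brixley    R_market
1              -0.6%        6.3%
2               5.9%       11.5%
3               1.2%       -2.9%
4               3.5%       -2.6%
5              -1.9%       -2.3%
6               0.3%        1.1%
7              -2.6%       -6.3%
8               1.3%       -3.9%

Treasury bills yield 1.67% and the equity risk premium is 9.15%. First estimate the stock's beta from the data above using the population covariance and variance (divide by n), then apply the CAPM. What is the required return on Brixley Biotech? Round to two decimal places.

4.13%

Mean R_i = (-0.6 + 5.9 + 1.2 + 3.5 − 1.9 + 0.3 − 2.6 + 1.3) / 8 = 0.8875%
Mean R_m = (6.3 + 11.5 − 2.9 − 2.6 − 2.3 + 1.1 − 6.3 − 3.9) / 8 = 0.1125%
Σ(R_i − R̄_i)(R_m − R̄_m) = 66.7013  ⇒  Cov = 66.7013 / 8 = 8.3377
Σ(R_m − R̄_m)² = 248.4088  ⇒  Var(R_m) = 248.4088 / 8 = 31.0511
β = Cov / Var(R_m) = 8.3377 / 31.0511 = 0.2685
E(R) = R_f + β × MRP = 1.67% + 0.2685 × 9.15% = 4.13%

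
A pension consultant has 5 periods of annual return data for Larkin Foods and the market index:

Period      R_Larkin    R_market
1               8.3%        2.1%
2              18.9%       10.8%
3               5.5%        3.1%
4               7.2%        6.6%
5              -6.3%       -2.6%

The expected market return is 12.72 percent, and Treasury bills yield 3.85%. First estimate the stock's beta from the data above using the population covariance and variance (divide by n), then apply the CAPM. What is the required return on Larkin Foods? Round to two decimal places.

18.62%

Mean R_i = (8.3 + 18.9 + 5.5 + 7.2 − 6.3) / 5 = 6.7200%
Mean R_m = (2.1 + 10.8 + 3.1 + 6.6 − 2.6) / 5 = 4.0000%
Σ(R_i − R̄_i)(R_m − R̄_m) = 168.1000  ⇒  Cov = 168.1000 / 5 = 33.6200
Σ(R_m − R̄_m)² = 100.9800  ⇒  Var(R_m) = 100.9800 / 5 = 20.1960
β = Cov / Var(R_m) = 33.6200 / 20.1960 = 1.6647
MRP = 12.72% − 3.85% = 8.87%
E(R) = R_f + β × MRP = 3.85% + 1.6647 × 8.87% = 18.62%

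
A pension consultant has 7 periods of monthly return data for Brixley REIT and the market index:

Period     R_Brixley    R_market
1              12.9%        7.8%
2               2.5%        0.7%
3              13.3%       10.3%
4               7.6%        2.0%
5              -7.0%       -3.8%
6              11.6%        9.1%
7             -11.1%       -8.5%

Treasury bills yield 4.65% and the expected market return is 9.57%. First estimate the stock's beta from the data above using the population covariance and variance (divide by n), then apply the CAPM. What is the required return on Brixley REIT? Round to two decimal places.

11.39%

Mean R_i = (12.9 + 2.5 + 13.3 + 7.6 − 7.0 + 11.6 − 11.1) / 7 = 4.2571%
Mean R_m = (7.8 + 0.7 + 10.3 + 2.0 − 3.8 + 9.1 − 8.5) / 7 = 2.5143%
Σ(R_i − R̄_i)(R_m − R̄_m) = 406.1443  ⇒  Cov = 406.1443 / 7 = 58.0206
Σ(R_m − R̄_m)² = 296.6686  ⇒  Var(R_m) = 296.6686 / 7 = 42.3812
β = Cov / Var(R_m) = 58.0206 / 42.3812 = 1.3690
MRP = 9.57% − 4.65% = 4.92%
E(R) = R_f + β × MRP = 4.65% + 1.3690 × 4.92% = 11.39%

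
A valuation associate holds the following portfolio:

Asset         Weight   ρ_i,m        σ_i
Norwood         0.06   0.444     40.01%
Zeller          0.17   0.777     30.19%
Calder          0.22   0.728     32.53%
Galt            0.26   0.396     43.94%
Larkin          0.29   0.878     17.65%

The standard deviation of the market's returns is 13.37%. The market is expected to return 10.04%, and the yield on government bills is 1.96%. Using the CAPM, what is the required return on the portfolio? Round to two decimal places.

13.61%

β_Norwood = 0.444 × 40.01% / 13.37% = 1.3287
β_Zeller = 0.777 × 30.19% / 13.37% = 1.7545
β_Calder = 0.728 × 32.53% / 13.37% = 1.7713
β_Galt = 0.396 × 43.94% / 13.37% = 1.3014
β_Larkin = 0.878 × 17.65% / 13.37% = 1.1591
β_P = Σ w_i β_i = 0.06×1.3287 + 0.17×1.7545 + 0.22×1.7713 + 0.26×1.3014 + 0.29×1.1591 = 1.4422
MRP = 10.04% − 1.96% = 8.08%
E(R_P) = R_f + β_P × MRP = 1.96% + 1.4422 × 8.08% = 13.61%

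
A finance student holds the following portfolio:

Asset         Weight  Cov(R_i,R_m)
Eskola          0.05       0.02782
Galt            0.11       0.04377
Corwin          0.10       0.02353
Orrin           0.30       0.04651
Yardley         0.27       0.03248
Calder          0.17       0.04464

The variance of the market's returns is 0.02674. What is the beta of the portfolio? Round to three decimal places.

β_Eskola = 0.02782 / 0.02674 = 1.0404
β_Galt = 0.04377 / 0.02674 = 1.6369
β_Corwin = 0.02353 / 0.02674 = 0.8800
β_Orrin = 0.04651 / 0.02674 = 1.7393
β_Yardley = 0.03248 / 0.02674 = 1.2147
β_Calder = 0.04464 / 0.02674 = 1.6694
β_P = Σ w_i β_i = 0.05×1.0404 + 0.11×1.6369 + 0.10×0.8800 + 0.30×1.7393 + 0.27×1.2147 + 0.17×1.6694 = 1.4536

1.454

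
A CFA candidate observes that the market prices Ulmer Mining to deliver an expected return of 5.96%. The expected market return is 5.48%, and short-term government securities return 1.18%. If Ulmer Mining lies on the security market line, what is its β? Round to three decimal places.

1.112

MRP = 5.48% − 1.18% = 4.30%
β = (E(R) − R_f) / MRP = (5.96% − 1.18%) / 4.30% = 4.78% / 4.30% = 1.112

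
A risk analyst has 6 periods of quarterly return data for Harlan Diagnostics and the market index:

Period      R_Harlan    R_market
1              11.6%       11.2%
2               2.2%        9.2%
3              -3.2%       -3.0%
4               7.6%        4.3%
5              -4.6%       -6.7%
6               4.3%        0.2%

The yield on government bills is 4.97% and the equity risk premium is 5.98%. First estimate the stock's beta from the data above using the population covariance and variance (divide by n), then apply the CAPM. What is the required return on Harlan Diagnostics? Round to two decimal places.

9.35%

Mean R_i = (11.6 + 2.2 − 3.2 + 7.6 − 4.6 + 4.3) / 6 = 2.9833%
Mean R_m = (11.2 + 9.2 − 3.0 + 4.3 − 6.7 + 0.2) / 6 = 2.5333%
Σ(R_i − R̄_i)(R_m − R̄_m) = 178.7733  ⇒  Cov = 178.7733 / 6 = 29.7956
Σ(R_m − R̄_m)² = 243.9933  ⇒  Var(R_m) = 243.9933 / 6 = 40.6656
β = Cov / Var(R_m) = 29.7956 / 40.6656 = 0.7327
E(R) = R_f + β × MRP = 4.97% + 0.7327 × 5.98% = 9.35%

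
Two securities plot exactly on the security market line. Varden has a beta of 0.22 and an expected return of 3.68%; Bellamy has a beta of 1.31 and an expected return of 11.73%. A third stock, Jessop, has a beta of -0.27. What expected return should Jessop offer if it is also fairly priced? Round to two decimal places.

MRP (SML slope) = (11.73% − 3.68%) / (1.31 − 0.22) = 8.05% / 1.09 = 7.3853%
R_f (intercept) = 3.68% − 0.22 × 7.3853% = 2.0552%
E(R_Jessop) = R_f + β × MRP = 2.0552% + -0.27 × 7.3853% = 0.06%

0.06%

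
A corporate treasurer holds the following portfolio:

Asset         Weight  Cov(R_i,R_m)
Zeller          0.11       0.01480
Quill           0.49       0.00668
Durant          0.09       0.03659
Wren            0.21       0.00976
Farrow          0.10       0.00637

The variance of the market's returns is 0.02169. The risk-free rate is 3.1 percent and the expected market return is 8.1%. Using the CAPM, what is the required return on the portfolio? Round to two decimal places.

5.61%

β_Zeller = 0.01480 / 0.02169 = 0.6823
β_Quill = 0.00668 / 0.02169 = 0.3080
β_Durant = 0.03659 / 0.02169 = 1.6870
β_Wren = 0.00976 / 0.02169 = 0.4500
β_Farrow = 0.00637 / 0.02169 = 0.2937
β_P = Σ w_i β_i = 0.11×0.6823 + 0.49×0.3080 + 0.09×1.6870 + 0.21×0.4500 + 0.10×0.2937 = 0.5017
MRP = 8.1% − 3.1% = 5.00%
E(R_P) = R_f + β_P × MRP = 3.1% + 0.5017 × 5.0% = 5.61%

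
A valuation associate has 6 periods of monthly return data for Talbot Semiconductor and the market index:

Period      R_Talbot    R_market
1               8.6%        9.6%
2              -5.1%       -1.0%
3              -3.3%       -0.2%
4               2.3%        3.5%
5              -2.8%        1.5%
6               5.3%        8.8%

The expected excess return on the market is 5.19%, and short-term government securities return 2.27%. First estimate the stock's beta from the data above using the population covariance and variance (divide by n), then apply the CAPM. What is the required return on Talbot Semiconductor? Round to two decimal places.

8.33%

Mean R_i = (8.6 − 5.1 − 3.3 + 2.3 − 2.8 + 5.3) / 6 = 0.8333%
Mean R_m = (9.6 − 1.0 − 0.2 + 3.5 + 1.5 + 8.8) / 6 = 3.7000%
Σ(R_i − R̄_i)(R_m − R̄_m) = 120.3100  ⇒  Cov = 120.3100 / 6 = 20.0517
Σ(R_m − R̄_m)² = 103.0000  ⇒  Var(R_m) = 103.0000 / 6 = 17.1667
β = Cov / Var(R_m) = 20.0517 / 17.1667 = 1.1681
E(R) = R_f + β × MRP = 2.27% + 1.1681 × 5.19% = 8.33%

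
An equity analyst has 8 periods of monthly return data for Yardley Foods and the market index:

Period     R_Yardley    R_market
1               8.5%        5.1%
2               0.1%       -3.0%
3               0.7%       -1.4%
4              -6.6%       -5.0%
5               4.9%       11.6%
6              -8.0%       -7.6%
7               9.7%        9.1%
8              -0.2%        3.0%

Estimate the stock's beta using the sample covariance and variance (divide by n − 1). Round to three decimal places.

0.812

Mean R_i = (8.5 + 0.1 + 0.7 − 6.6 + 4.9 − 8.0 + 9.7 − 0.2) / 8 = 1.1375%
Mean R_m = (5.1 − 3.0 − 1.4 − 5.0 + 11.6 − 7.6 + 9.1 + 3.0) / 8 = 1.4750%
Σ(R_i − R̄_i)(R_m − R̄_m) = 266.9575  ⇒  Cov = 266.9575 / 7 = 38.1368
Σ(R_m − R̄_m)² = 328.6950  ⇒  Var(R_m) = 328.6950 / 7 = 46.9564
β = Cov / Var(R_m) = 38.1368 / 46.9564 = 0.8122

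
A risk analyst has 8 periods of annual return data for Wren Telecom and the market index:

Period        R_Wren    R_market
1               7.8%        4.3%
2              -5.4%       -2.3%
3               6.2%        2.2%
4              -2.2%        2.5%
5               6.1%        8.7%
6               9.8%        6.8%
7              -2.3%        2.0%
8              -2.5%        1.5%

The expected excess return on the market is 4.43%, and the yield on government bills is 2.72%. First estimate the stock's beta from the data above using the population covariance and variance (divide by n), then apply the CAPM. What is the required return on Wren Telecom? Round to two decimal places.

Mean R_i = (7.8 − 5.4 + 6.2 − 2.2 + 6.1 + 9.8 − 2.3 − 2.5) / 8 = 2.1875%
Mean R_m = (4.3 − 2.3 + 2.2 + 2.5 + 8.7 + 6.8 + 2.0 + 1.5) / 8 = 3.2125%
Σ(R_i − R̄_i)(R_m − R̄_m) = 109.2413  ⇒  Cov = 109.2413 / 8 = 13.6552
Σ(R_m − R̄_m)² = 80.4888  ⇒  Var(R_m) = 80.4888 / 8 = 10.0611
β = Cov / Var(R_m) = 13.6552 / 10.0611 = 1.3572
E(R) = R_f + β × MRP = 2.72% + 1.3572 × 4.43% = 8.73%

8.73%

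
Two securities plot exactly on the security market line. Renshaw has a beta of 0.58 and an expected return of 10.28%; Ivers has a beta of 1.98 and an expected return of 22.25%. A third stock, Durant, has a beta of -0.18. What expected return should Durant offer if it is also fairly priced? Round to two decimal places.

3.78%

MRP (SML slope) = (22.25% − 10.28%) / (1.98 − 0.58) = 11.97% / 1.40 = 8.5500%
R_f (intercept) = 10.28% − 0.58 × 8.5500% = 5.3210%
E(R_Durant) = R_f + β × MRP = 5.3210% + -0.18 × 8.5500% = 3.78%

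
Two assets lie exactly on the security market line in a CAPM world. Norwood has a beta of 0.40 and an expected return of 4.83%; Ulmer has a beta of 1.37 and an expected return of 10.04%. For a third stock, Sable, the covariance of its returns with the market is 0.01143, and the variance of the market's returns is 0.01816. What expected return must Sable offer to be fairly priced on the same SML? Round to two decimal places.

6.06%

MRP = (10.04% − 4.83%) / (1.37 − 0.40) = 5.3711%
R_f = 4.83% − 0.40 × 5.3711% = 2.6816%
β_Sable = Cov / Var(R_m) = 0.01143 / 0.01816 = 0.6294
E(R_Sable) = R_f + β × MRP = 2.6816% + 0.6294 × 5.3711% = 6.06%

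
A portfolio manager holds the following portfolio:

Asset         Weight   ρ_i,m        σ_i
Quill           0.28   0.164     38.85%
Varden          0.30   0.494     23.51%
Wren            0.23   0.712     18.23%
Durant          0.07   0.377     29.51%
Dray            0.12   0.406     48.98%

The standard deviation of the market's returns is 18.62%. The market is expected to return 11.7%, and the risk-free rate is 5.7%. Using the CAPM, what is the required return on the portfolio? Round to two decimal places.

9.38%

β_Quill = 0.164 × 38.85% / 18.62% = 0.3422
β_Varden = 0.494 × 23.51% / 18.62% = 0.6237
β_Wren = 0.712 × 18.23% / 18.62% = 0.6971
β_Durant = 0.377 × 29.51% / 18.62% = 0.5975
β_Dray = 0.406 × 48.98% / 18.62% = 1.0680
β_P = Σ w_i β_i = 0.28×0.3422 + 0.30×0.6237 + 0.23×0.6971 + 0.07×0.5975 + 0.12×1.0680 = 0.6132
MRP = 11.7% − 5.7% = 6.00%
E(R_P) = R_f + β_P × MRP = 5.7% + 0.6132 × 6.0% = 9.38%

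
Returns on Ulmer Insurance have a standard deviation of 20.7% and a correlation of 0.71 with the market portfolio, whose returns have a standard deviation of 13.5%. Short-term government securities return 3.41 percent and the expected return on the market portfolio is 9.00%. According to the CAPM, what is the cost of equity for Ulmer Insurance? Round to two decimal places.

9.50%

β = ρ × σ_i / σ_m = 0.71 × 20.7% / 13.5% = 1.0887
MRP = 9.00% − 3.41% = 5.59%
E(R) = 3.41% + 1.0887 × 5.59% = 9.50%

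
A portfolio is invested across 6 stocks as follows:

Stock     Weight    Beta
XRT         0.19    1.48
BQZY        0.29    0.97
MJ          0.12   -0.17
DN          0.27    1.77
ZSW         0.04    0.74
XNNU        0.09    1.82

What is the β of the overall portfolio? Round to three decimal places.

1.213

β_P = Σ w_i β_i = 0.19×1.48 + 0.29×0.97 + 0.12×-0.17 + 0.27×1.77 + 0.04×0.74 + 0.09×1.82 = 1.2134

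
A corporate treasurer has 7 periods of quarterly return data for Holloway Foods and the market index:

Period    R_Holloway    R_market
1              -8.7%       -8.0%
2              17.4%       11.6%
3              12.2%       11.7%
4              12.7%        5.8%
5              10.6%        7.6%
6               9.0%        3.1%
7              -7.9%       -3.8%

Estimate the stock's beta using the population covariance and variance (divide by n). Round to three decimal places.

Mean R_i = (-8.7 + 17.4 + 12.2 + 12.7 + 10.6 + 9.0 − 7.9) / 7 = 6.4714%
Mean R_m = (-8.0 + 11.6 + 11.7 + 5.8 + 7.6 + 3.1 − 3.8) / 7 = 4.0000%
Σ(R_i − R̄_i)(R_m − R̄_m) = 445.1200  ⇒  Cov = 445.1200 / 7 = 63.5886
Σ(R_m − R̄_m)² = 338.9000  ⇒  Var(R_m) = 338.9000 / 7 = 48.4143
β = Cov / Var(R_m) = 63.5886 / 48.4143 = 1.3134

1.313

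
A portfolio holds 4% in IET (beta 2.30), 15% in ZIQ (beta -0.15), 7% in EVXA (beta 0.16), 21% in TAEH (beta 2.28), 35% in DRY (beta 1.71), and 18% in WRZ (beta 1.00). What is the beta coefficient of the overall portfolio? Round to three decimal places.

1.338

β_P = Σ w_i β_i = 0.04×2.30 + 0.15×-0.15 + 0.07×0.16 + 0.21×2.28 + 0.35×1.71 + 0.18×1.00 = 1.3380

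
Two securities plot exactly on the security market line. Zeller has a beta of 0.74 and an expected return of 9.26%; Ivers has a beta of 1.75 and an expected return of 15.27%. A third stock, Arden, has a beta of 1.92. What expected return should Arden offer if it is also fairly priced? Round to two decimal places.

MRP (SML slope) = (15.27% − 9.26%) / (1.75 − 0.74) = 6.01% / 1.01 = 5.9505%
R_f (intercept) = 9.26% − 0.74 × 5.9505% = 4.8566%
E(R_Arden) = R_f + β × MRP = 4.8566% + 1.92 × 5.9505% = 16.28%

16.28%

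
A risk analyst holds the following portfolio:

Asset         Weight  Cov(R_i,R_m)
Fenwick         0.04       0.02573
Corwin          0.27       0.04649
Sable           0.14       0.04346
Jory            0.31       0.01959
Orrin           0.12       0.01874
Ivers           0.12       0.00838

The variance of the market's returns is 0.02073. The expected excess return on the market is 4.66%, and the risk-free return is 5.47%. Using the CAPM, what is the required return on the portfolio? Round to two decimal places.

11.99%

β_Fenwick = 0.02573 / 0.02073 = 1.2412
β_Corwin = 0.04649 / 0.02073 = 2.2426
β_Sable = 0.04346 / 0.02073 = 2.0965
β_Jory = 0.01959 / 0.02073 = 0.9450
β_Orrin = 0.01874 / 0.02073 = 0.9040
β_Ivers = 0.00838 / 0.02073 = 0.4042
β_P = Σ w_i β_i = 0.04×1.2412 + 0.27×2.2426 + 0.14×2.0965 + 0.31×0.9450 + 0.12×0.9040 + 0.12×0.4042 = 1.3986
E(R_P) = R_f + β_P × MRP = 5.47% + 1.3986 × 4.66% = 11.99%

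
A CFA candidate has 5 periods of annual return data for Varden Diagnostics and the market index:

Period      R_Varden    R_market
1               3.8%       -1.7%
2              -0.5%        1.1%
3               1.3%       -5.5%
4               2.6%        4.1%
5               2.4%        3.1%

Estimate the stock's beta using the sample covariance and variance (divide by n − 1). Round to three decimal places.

0.030

Mean R_i = (3.8 − 0.5 + 1.3 + 2.6 + 2.4) / 5 = 1.9200%
Mean R_m = (-1.7 + 1.1 − 5.5 + 4.1 + 3.1) / 5 = 0.2200%
Σ(R_i − R̄_i)(R_m − R̄_m) = 1.8280  ⇒  Cov = 1.8280 / 4 = 0.4570
Σ(R_m − R̄_m)² = 60.5280  ⇒  Var(R_m) = 60.5280 / 4 = 15.1320
β = Cov / Var(R_m) = 0.4570 / 15.1320 = 0.0302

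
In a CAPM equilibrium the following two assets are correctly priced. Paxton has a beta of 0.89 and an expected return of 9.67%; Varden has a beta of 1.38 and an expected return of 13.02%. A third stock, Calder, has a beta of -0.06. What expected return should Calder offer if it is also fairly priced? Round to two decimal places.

3.18%

MRP (SML slope) = (13.02% − 9.67%) / (1.38 − 0.89) = 3.35% / 0.49 = 6.8367%
R_f (intercept) = 9.67% − 0.89 × 6.8367% = 3.5853%
E(R_Calder) = R_f + β × MRP = 3.5853% + -0.06 × 6.8367% = 3.18%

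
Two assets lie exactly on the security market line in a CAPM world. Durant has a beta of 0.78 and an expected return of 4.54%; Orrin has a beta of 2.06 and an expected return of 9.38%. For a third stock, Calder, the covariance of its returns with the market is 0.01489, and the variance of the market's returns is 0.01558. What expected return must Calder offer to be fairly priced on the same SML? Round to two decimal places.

5.20%

MRP = (9.38% − 4.54%) / (2.06 − 0.78) = 3.7813%
R_f = 4.54% − 0.78 × 3.7813% = 1.5906%
β_Calder = Cov / Var(R_m) = 0.01489 / 0.01558 = 0.9557
E(R_Calder) = R_f + β × MRP = 1.5906% + 0.9557 × 3.7813% = 5.20%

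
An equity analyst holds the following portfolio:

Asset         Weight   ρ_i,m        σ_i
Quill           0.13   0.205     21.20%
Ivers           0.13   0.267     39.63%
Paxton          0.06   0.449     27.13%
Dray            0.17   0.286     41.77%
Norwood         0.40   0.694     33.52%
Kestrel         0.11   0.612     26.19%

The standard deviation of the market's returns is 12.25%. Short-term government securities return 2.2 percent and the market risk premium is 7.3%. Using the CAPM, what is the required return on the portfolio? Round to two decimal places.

β_Quill = 0.205 × 21.20% / 12.25% = 0.3548
β_Ivers = 0.267 × 39.63% / 12.25% = 0.8638
β_Paxton = 0.449 × 27.13% / 12.25% = 0.9944
β_Dray = 0.286 × 41.77% / 12.25% = 0.9752
β_Norwood = 0.694 × 33.52% / 12.25% = 1.8990
β_Kestrel = 0.612 × 26.19% / 12.25% = 1.3084
β_P = Σ w_i β_i = 0.13×0.3548 + 0.13×0.8638 + 0.06×0.9944 + 0.17×0.9752 + 0.40×1.8990 + 0.11×1.3084 = 1.2874
E(R_P) = R_f + β_P × MRP = 2.2% + 1.2874 × 7.3% = 11.60%

11.60%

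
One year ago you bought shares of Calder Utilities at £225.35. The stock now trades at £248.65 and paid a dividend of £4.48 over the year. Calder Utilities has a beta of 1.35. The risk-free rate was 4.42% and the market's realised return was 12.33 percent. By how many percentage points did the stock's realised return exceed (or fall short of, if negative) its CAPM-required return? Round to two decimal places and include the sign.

-2.77%

Realised HPR = (P1 + D1 − P0) / P0 = (248.65 + 4.48 − 225.35) / 225.35 = 27.78 / 225.35 = 12.3275%
MRP = 12.33% − 4.42% = 7.91%
CAPM required = R_f + β·MRP = 4.42% + 1.35 × 7.91% = 15.0985%
α = realised − required = 12.3275% − 15.0985% = -2.77%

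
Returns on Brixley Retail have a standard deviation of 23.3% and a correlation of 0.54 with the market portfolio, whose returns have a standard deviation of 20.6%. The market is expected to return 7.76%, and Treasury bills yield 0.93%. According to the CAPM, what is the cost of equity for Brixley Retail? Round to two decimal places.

β = ρ × σ_i / σ_m = 0.54 × 23.3% / 20.6% = 0.6108
MRP = 7.76% − 0.93% = 6.83%
E(R) = 0.93% + 0.6108 × 6.83% = 5.10%

5.10%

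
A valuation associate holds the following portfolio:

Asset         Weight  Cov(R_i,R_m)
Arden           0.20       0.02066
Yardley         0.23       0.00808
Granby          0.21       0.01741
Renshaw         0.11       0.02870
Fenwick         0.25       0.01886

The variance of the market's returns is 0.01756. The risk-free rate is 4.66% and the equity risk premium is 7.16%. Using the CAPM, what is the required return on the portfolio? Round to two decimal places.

β_Arden = 0.02066 / 0.01756 = 1.1765
β_Yardley = 0.00808 / 0.01756 = 0.4601
β_Granby = 0.01741 / 0.01756 = 0.9915
β_Renshaw = 0.02870 / 0.01756 = 1.6344
β_Fenwick = 0.01886 / 0.01756 = 1.0740
β_P = Σ w_i β_i = 0.20×1.1765 + 0.23×0.4601 + 0.21×0.9915 + 0.11×1.6344 + 0.25×1.0740 = 0.9976
E(R_P) = R_f + β_P × MRP = 4.66% + 0.9976 × 7.16% = 11.80%

11.80%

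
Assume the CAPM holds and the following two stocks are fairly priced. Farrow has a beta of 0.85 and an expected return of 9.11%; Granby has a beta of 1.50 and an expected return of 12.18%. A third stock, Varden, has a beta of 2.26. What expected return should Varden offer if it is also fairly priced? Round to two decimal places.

MRP (SML slope) = (12.18% − 9.11%) / (1.50 − 0.85) = 3.07% / 0.65 = 4.7231%
R_f (intercept) = 9.11% − 0.85 × 4.7231% = 5.0954%
E(R_Varden) = R_f + β × MRP = 5.0954% + 2.26 × 4.7231% = 15.77%

15.77%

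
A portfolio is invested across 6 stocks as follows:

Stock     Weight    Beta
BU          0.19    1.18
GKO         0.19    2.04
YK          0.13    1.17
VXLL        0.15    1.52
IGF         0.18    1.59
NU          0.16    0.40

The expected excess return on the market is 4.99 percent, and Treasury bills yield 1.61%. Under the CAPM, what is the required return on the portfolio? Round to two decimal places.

β_P = Σ w_i β_i = 0.19×1.18 + 0.19×2.04 + 0.13×1.17 + 0.15×1.52 + 0.18×1.59 + 0.16×0.40 = 1.3421
E(R_P) = R_f + β_P × MRP = 1.61% + 1.3421 × 4.99% = 8.31%

8.31%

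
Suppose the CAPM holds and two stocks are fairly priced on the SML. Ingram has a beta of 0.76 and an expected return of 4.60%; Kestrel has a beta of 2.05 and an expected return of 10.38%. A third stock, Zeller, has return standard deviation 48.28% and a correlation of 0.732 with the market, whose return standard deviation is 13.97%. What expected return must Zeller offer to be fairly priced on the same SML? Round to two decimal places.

MRP = (10.38% − 4.60%) / (2.05 − 0.76) = 4.4806%
R_f = 4.60% − 0.76 × 4.4806% = 1.1947%
β_Zeller = ρ·σ_i/σ_m = 0.732 × 48.28 / 13.97 = 2.5298
E(R_Zeller) = R_f + β × MRP = 1.1947% + 2.5298 × 4.4806% = 12.53%

12.53%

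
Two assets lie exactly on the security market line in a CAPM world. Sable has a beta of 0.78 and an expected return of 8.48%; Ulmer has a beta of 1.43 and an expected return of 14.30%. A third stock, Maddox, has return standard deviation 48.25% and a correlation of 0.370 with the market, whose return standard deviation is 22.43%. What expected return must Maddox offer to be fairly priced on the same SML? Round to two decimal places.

MRP = (14.30% − 8.48%) / (1.43 − 0.78) = 8.9538%
R_f = 8.48% − 0.78 × 8.9538% = 1.4960%
β_Maddox = ρ·σ_i/σ_m = 0.370 × 48.25 / 22.43 = 0.7959
E(R_Maddox) = R_f + β × MRP = 1.4960% + 0.7959 × 8.9538% = 8.62%

8.62%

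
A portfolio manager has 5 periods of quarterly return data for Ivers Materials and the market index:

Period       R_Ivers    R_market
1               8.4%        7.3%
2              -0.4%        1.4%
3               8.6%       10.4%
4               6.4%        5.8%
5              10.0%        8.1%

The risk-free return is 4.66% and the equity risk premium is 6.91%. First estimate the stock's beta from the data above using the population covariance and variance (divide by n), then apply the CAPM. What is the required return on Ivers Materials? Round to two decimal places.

Mean R_i = (8.4 − 0.4 + 8.6 + 6.4 + 10.0) / 5 = 6.6000%
Mean R_m = (7.3 + 1.4 + 10.4 + 5.8 + 8.1) / 5 = 6.6000%
Σ(R_i − R̄_i)(R_m − R̄_m) = 50.5200  ⇒  Cov = 50.5200 / 5 = 10.1040
Σ(R_m − R̄_m)² = 44.8600  ⇒  Var(R_m) = 44.8600 / 5 = 8.9720
β = Cov / Var(R_m) = 10.1040 / 8.9720 = 1.1262
E(R) = R_f + β × MRP = 4.66% + 1.1262 × 6.91% = 12.44%

12.44%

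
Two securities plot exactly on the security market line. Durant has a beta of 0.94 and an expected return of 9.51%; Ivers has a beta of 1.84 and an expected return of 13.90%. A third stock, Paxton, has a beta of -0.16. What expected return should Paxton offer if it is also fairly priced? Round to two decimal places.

MRP (SML slope) = (13.90% − 9.51%) / (1.84 − 0.94) = 4.39% / 0.90 = 4.8778%
R_f (intercept) = 9.51% − 0.94 × 4.8778% = 4.9249%
E(R_Paxton) = R_f + β × MRP = 4.9249% + -0.16 × 4.8778% = 4.14%

4.14%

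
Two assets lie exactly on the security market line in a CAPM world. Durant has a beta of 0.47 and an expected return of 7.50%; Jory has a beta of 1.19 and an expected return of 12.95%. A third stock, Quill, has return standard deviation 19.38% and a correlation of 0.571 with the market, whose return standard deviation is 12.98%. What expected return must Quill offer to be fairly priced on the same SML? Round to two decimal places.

10.40%

MRP = (12.95% − 7.50%) / (1.19 − 0.47) = 7.5694%
R_f = 7.50% − 0.47 × 7.5694% = 3.9424%
β_Quill = ρ·σ_i/σ_m = 0.571 × 19.38 / 12.98 = 0.8525
E(R_Quill) = R_f + β × MRP = 3.9424% + 0.8525 × 7.5694% = 10.40%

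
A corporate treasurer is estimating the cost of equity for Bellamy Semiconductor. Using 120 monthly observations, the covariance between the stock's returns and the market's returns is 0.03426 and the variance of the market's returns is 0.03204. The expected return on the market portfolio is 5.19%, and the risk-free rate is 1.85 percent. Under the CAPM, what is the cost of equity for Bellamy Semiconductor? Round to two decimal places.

β = Cov(R_i, R_m) / Var(R_m) = 0.03426 / 0.03204 = 1.0693
MRP = 5.19% − 1.85% = 3.34%
E(R) = R_f + β × MRP = 1.85% + 1.0693 × 3.34% = 5.42%

5.42%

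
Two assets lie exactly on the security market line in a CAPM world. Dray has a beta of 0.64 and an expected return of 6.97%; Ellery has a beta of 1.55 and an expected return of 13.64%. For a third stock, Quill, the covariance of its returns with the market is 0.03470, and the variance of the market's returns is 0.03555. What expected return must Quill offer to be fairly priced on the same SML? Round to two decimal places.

MRP = (13.64% − 6.97%) / (1.55 − 0.64) = 7.3297%
R_f = 6.97% − 0.64 × 7.3297% = 2.2790%
β_Quill = Cov / Var(R_m) = 0.03470 / 0.03555 = 0.9761
E(R_Quill) = R_f + β × MRP = 2.2790% + 0.9761 × 7.3297% = 9.43%

9.43%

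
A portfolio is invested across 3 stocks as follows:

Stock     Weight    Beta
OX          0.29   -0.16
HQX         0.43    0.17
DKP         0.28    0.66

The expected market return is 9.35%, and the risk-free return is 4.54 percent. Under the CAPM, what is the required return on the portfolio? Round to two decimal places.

β_P = Σ w_i β_i = 0.29×-0.16 + 0.43×0.17 + 0.28×0.66 = 0.2115
MRP = 9.35% − 4.54% = 4.81%
E(R_P) = R_f + β_P × MRP = 4.54% + 0.2115 × 4.81% = 5.56%

5.56%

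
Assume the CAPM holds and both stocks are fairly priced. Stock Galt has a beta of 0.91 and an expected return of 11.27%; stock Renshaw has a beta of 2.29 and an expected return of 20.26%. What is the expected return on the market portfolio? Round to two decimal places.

Both satisfy E(R) = R_f + β·MRP, so the slope of the SML is
MRP = (20.26% − 11.27%) / (2.29 − 0.91) = 8.99% / 1.38 = 6.5145%
R_f = E(R_Galt) − β_Galt·MRP = 11.27% − 0.91 × 6.5145% = 5.3418%
E(R_m) = R_f + MRP = 5.3418% + 6.5145% = 11.86%

11.86%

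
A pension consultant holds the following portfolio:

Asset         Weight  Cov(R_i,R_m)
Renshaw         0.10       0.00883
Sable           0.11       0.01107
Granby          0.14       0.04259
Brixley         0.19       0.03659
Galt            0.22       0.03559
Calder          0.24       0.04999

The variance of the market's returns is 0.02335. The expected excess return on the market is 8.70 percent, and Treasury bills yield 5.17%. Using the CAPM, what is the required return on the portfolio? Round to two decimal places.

18.15%

β_Renshaw = 0.00883 / 0.02335 = 0.3782
β_Sable = 0.01107 / 0.02335 = 0.4741
β_Granby = 0.04259 / 0.02335 = 1.8240
β_Brixley = 0.03659 / 0.02335 = 1.5670
β_Galt = 0.03559 / 0.02335 = 1.5242
β_Calder = 0.04999 / 0.02335 = 2.1409
β_P = Σ w_i β_i = 0.10×0.3782 + 0.11×0.4741 + 0.14×1.8240 + 0.19×1.5670 + 0.22×1.5242 + 0.24×2.1409 = 1.4922
E(R_P) = R_f + β_P × MRP = 5.17% + 1.4922 × 8.70% = 18.15%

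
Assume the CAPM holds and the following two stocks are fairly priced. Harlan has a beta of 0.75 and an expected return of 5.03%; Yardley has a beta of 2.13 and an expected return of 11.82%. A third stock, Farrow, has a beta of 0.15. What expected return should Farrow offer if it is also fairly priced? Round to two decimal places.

MRP (SML slope) = (11.82% − 5.03%) / (2.13 − 0.75) = 6.79% / 1.38 = 4.9203%
R_f (intercept) = 5.03% − 0.75 × 4.9203% = 1.3398%
E(R_Farrow) = R_f + β × MRP = 1.3398% + 0.15 × 4.9203% = 2.08%

2.08%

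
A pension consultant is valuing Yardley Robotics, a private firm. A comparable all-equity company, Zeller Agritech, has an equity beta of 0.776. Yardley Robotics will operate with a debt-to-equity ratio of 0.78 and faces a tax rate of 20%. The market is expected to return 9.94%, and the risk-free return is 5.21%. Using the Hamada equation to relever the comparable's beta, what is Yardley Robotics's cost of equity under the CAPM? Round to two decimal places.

β_L = β_U × [1 + (1 − t)(D/E)] = 0.776 × [1 + (1 − 0.20) × 0.78]
    = 0.776 × [1 + 0.80 × 0.78] = 0.776 × 1.6240 = 1.2602
MRP = 9.94% − 5.21% = 4.73%
E(R) = R_f + β_L × MRP = 5.21% + 1.2602 × 4.73% = 11.17%

11.17%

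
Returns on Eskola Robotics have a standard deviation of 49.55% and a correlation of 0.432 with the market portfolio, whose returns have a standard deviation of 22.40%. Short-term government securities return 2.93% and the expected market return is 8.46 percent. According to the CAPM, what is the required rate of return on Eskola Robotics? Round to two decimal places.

β = ρ × σ_i / σ_m = 0.432 × 49.55% / 22.40% = 0.9556
MRP = 8.46% − 2.93% = 5.53%
E(R) = 2.93% + 0.9556 × 5.53% = 8.21%

8.21%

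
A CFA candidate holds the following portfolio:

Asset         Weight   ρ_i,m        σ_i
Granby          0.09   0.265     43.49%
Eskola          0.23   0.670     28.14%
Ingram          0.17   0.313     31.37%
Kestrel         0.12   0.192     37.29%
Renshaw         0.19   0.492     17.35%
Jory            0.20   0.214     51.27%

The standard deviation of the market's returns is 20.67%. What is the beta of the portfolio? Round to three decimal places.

0.567

β_Granby = 0.265 × 43.49% / 20.67% = 0.5576
β_Eskola = 0.670 × 28.14% / 20.67% = 0.9121
β_Ingram = 0.313 × 31.37% / 20.67% = 0.4750
β_Kestrel = 0.192 × 37.29% / 20.67% = 0.3464
β_Renshaw = 0.492 × 17.35% / 20.67% = 0.4130
β_Jory = 0.214 × 51.27% / 20.67% = 0.5308
β_P = Σ w_i β_i = 0.09×0.5576 + 0.23×0.9121 + 0.17×0.4750 + 0.12×0.3464 + 0.19×0.4130 + 0.20×0.5308 = 0.5669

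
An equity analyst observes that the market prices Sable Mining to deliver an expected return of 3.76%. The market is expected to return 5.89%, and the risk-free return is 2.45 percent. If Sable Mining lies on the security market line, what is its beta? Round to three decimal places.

0.381

MRP = 5.89% − 2.45% = 3.44%
β = (E(R) − R_f) / MRP = (3.76% − 2.45%) / 3.44% = 1.31% / 3.44% = 0.381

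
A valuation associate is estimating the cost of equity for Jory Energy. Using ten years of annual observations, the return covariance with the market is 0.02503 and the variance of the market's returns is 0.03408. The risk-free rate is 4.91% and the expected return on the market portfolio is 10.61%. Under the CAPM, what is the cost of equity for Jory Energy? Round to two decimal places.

9.10%

β = Cov(R_i, R_m) / Var(R_m) = 0.02503 / 0.03408 = 0.7344
MRP = 10.61% − 4.91% = 5.70%
E(R) = R_f + β × MRP = 4.91% + 0.7344 × 5.70% = 9.10%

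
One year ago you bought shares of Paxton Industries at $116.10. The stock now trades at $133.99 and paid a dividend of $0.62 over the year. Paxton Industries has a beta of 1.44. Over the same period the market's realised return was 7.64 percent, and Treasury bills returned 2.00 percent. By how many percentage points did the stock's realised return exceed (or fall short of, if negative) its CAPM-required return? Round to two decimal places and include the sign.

+5.82%

Realised HPR = (P1 + D1 − P0) / P0 = (133.99 + 0.62 − 116.10) / 116.10 = 18.51 / 116.10 = 15.9432%
MRP = 7.64% − 2.00% = 5.64%
CAPM required = R_f + β·MRP = 2.00% + 1.44 × 5.64% = 10.1216%
α = realised − required = 15.9432% − 10.1216% = +5.82%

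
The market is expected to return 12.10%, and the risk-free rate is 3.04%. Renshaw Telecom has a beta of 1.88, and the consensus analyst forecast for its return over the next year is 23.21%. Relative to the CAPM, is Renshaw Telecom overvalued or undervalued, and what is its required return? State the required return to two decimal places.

MRP = 12.10% − 3.04% = 9.06%
Required return = R_f + β·MRP = 3.04% + 1.88 × 9.06% = 20.07%
Forecast 23.21% > required 20.07% → the stock plots above the SML → undervalued.

Undervalued; required return 20.07%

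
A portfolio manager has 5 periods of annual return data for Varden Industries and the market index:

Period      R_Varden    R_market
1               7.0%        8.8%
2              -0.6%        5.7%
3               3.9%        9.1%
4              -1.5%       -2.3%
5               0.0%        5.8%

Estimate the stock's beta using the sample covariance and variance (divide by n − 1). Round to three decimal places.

Mean R_i = (7.0 − 0.6 + 3.9 − 1.5 + 0.0) / 5 = 1.7600%
Mean R_m = (8.8 + 5.7 + 9.1 − 2.3 + 5.8) / 5 = 5.4200%
Σ(R_i − R̄_i)(R_m − R̄_m) = 49.4240  ⇒  Cov = 49.4240 / 4 = 12.3560
Σ(R_m − R̄_m)² = 84.7880  ⇒  Var(R_m) = 84.7880 / 4 = 21.1970
β = Cov / Var(R_m) = 12.3560 / 21.1970 = 0.5829

0.583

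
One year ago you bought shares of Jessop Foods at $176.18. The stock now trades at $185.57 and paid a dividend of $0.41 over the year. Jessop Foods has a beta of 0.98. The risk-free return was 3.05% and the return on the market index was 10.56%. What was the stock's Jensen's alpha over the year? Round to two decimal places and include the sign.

Realised HPR = (P1 + D1 − P0) / P0 = (185.57 + 0.41 − 176.18) / 176.18 = 9.80 / 176.18 = 5.5625%
MRP = 10.56% − 3.05% = 7.51%
CAPM required = R_f + β·MRP = 3.05% + 0.98 × 7.51% = 10.4098%
α = realised − required = 5.5625% − 10.4098% = -4.85%

-4.85%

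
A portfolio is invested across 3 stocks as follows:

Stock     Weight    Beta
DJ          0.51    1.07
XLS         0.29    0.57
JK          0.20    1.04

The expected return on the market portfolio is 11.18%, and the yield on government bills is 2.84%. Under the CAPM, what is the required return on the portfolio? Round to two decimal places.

10.50%

β_P = Σ w_i β_i = 0.51×1.07 + 0.29×0.57 + 0.20×1.04 = 0.9190
MRP = 11.18% − 2.84% = 8.34%
E(R_P) = R_f + β_P × MRP = 2.84% + 0.9190 × 8.34% = 10.50%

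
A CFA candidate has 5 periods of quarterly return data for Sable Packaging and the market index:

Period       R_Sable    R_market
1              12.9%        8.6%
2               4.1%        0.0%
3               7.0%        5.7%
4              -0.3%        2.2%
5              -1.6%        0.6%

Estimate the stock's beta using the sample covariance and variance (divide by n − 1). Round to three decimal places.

1.385

Mean R_i = (12.9 + 4.1 + 7.0 − 0.3 − 1.6) / 5 = 4.4200%
Mean R_m = (8.6 + 0.0 + 5.7 + 2.2 + 0.6) / 5 = 3.4200%
Σ(R_i − R̄_i)(R_m − R̄_m) = 73.6380  ⇒  Cov = 73.6380 / 4 = 18.4095
Σ(R_m − R̄_m)² = 53.1680  ⇒  Var(R_m) = 53.1680 / 4 = 13.2920
β = Cov / Var(R_m) = 18.4095 / 13.2920 = 1.3850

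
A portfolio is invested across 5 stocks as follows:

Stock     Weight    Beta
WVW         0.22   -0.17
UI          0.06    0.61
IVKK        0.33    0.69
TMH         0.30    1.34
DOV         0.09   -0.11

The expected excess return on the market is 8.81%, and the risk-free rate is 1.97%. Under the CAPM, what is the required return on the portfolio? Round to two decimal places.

7.42%

β_P = Σ w_i β_i = 0.22×-0.17 + 0.06×0.61 + 0.33×0.69 + 0.30×1.34 + 0.09×-0.11 = 0.6190
E(R_P) = R_f + β_P × MRP = 1.97% + 0.6190 × 8.81% = 7.42%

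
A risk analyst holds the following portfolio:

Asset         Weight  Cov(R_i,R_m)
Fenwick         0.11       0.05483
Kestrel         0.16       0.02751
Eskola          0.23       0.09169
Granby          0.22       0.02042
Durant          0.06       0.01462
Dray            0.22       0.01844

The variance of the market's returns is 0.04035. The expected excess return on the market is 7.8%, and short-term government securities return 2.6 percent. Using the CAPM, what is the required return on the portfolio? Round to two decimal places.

β_Fenwick = 0.05483 / 0.04035 = 1.3589
β_Kestrel = 0.02751 / 0.04035 = 0.6818
β_Eskola = 0.09169 / 0.04035 = 2.2724
β_Granby = 0.02042 / 0.04035 = 0.5061
β_Durant = 0.01462 / 0.04035 = 0.3623
β_Dray = 0.01844 / 0.04035 = 0.4570
β_P = Σ w_i β_i = 0.11×1.3589 + 0.16×0.6818 + 0.23×2.2724 + 0.22×0.5061 + 0.06×0.3623 + 0.22×0.4570 = 1.0148
E(R_P) = R_f + β_P × MRP = 2.6% + 1.0148 × 7.8% = 10.52%

10.52%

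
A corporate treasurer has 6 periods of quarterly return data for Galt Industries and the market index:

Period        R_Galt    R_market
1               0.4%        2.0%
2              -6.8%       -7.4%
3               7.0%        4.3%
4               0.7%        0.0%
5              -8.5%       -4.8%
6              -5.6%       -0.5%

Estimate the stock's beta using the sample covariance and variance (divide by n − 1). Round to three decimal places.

1.186

Mean R_i = (0.4 − 6.8 + 7.0 + 0.7 − 8.5 − 5.6) / 6 = -2.1333%
Mean R_m = (2.0 − 7.4 + 4.3 + 0.0 − 4.8 − 0.5) / 6 = -1.0667%
Σ(R_i − R̄_i)(R_m − R̄_m) = 111.1667  ⇒  Cov = 111.1667 / 5 = 22.2333
Σ(R_m − R̄_m)² = 93.7133  ⇒  Var(R_m) = 93.7133 / 5 = 18.7427
β = Cov / Var(R_m) = 22.2333 / 18.7427 = 1.1862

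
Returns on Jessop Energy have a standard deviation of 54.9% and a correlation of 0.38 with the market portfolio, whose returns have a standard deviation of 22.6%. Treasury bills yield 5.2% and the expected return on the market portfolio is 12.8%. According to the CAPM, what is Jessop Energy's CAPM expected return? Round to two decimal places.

12.22%

β = ρ × σ_i / σ_m = 0.38 × 54.9% / 22.6% = 0.9231
MRP = 12.8% − 5.2% = 7.60%
E(R) = 5.2% + 0.9231 × 7.6% = 12.22%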